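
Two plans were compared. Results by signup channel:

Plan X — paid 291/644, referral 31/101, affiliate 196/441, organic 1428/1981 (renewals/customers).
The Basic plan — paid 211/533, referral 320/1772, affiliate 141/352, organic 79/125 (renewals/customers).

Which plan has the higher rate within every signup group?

Plan X

Paid: Plan X 291/644 = 45.2%, the Basic plan 211/533 = 39.6% → Plan X
Referral: Plan X 31/101 = 30.7%, the Basic plan 320/1772 = 18.1% → Plan X
Affiliate: Plan X 196/441 = 44.4%, the Basic plan 141/352 = 40.1% → Plan X
Organic: Plan X 1428/1981 = 72.1%, the Basic plan 79/125 = 63.2% → Plan X
Plan X has the higher rate in all 4 groups.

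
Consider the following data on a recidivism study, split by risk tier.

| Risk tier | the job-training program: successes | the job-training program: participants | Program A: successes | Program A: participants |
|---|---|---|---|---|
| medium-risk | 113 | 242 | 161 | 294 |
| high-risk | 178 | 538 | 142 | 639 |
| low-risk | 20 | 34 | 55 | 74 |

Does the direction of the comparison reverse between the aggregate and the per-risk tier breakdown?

Medium-risk: the job-training program 113/242 = 46.7%, Program A 161/294 = 54.8% → Program A
High-risk: the job-training program 178/538 = 33.1%, Program A 142/639 = 22.2% → the job-training program
Low-risk: the job-training program 20/34 = 58.8%, Program A 55/74 = 74.3% → Program A
Overall: the job-training program 311/814 = 38.2%, Program A 358/1007 = 35.6% → the job-training program
Neither sweeps: the job-training program wins 1 of 3 groups, Program A wins 2. The job-training program wins overall but not every group — no Simpson reversal.

No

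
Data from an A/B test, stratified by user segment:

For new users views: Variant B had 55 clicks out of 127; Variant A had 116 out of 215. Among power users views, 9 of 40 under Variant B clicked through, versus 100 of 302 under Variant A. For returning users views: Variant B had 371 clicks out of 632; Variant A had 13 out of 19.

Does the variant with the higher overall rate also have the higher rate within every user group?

New users: Variant B 55/127 = 43.3%, Variant A 116/215 = 54.0% → Variant A
Power users: Variant B 9/40 = 22.5%, Variant A 100/302 = 33.1% → Variant A
Returning users: Variant B 371/632 = 58.7%, Variant A 13/19 = 68.4% → Variant A
Overall: Variant B 435/799 = 54.4%, Variant A 229/536 = 42.7% → Variant B
Variant A wins each user group but Variant B wins overall — the comparison reverses. Variant A's views skew toward power users, which has a lower base rate.

No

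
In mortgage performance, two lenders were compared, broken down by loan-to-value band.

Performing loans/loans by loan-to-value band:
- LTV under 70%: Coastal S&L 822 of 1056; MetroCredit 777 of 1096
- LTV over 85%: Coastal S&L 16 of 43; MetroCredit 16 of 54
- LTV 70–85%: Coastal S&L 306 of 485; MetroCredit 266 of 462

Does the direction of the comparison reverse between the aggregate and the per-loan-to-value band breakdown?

No

LTV under 70%: Coastal S&L 822/1056 = 77.8%, MetroCredit 777/1096 = 70.9% → Coastal S&L
LTV over 85%: Coastal S&L 16/43 = 37.2%, MetroCredit 16/54 = 29.6% → Coastal S&L
LTV 70–85%: Coastal S&L 306/485 = 63.1%, MetroCredit 266/462 = 57.6% → Coastal S&L
Overall: Coastal S&L 1144/1584 = 72.2%, MetroCredit 1059/1612 = 65.7% → Coastal S&L
Coastal S&L wins overall and in every loan-to-value group — no reversal.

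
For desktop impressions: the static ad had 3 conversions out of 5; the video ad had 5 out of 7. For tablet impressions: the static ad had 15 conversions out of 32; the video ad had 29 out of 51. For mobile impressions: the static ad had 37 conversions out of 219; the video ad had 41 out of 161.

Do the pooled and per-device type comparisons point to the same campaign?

Yes

Desktop: the static ad 3/5 = 60.0%, the video ad 5/7 = 71.4% → the video ad
Tablet: the static ad 15/32 = 46.9%, the video ad 29/51 = 56.9% → the video ad
Mobile: the static ad 37/219 = 16.9%, the video ad 41/161 = 25.5% → the video ad
Overall: the static ad 55/256 = 21.5%, the video ad 75/219 = 34.2% → the video ad
The video ad wins overall and in every device group — no reversal.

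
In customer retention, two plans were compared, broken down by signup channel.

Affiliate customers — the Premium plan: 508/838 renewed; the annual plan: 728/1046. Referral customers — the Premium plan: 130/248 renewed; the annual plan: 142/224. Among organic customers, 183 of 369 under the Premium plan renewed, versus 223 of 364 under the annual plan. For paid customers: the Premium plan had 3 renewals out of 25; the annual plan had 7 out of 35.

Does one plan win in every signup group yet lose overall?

Affiliate: the Premium plan 508/838 = 60.6%, the annual plan 728/1046 = 69.6% → the annual plan
Referral: the Premium plan 130/248 = 52.4%, the annual plan 142/224 = 63.4% → the annual plan
Organic: the Premium plan 183/369 = 49.6%, the annual plan 223/364 = 61.3% → the annual plan
Paid: the Premium plan 3/25 = 12.0%, the annual plan 7/35 = 20.0% → the annual plan
Overall: the Premium plan 824/1480 = 55.7%, the annual plan 1100/1669 = 65.9% → the annual plan
The annual plan wins overall and in every signup group — no reversal.

No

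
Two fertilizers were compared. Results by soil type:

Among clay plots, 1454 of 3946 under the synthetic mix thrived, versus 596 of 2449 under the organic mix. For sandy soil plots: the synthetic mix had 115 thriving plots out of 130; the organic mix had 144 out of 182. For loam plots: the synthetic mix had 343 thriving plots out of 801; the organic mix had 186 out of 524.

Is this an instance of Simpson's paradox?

Clay: the synthetic mix 1454/3946 = 36.8%, the organic mix 596/2449 = 24.3% → the synthetic mix
Sandy soil: the synthetic mix 115/130 = 88.5%, the organic mix 144/182 = 79.1% → the synthetic mix
Loam: the synthetic mix 343/801 = 42.8%, the organic mix 186/524 = 35.5% → the synthetic mix
Overall: the synthetic mix 1912/4877 = 39.2%, the organic mix 926/3155 = 29.4% → the synthetic mix
The synthetic mix wins overall and in every soil group — no reversal.

No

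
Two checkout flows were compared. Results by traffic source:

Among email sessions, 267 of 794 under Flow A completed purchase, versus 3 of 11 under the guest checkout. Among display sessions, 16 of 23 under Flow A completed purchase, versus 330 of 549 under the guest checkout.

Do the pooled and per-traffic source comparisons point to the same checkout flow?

No

Email: Flow A 267/794 = 33.6%, the guest checkout 3/11 = 27.3% → Flow A
Display: Flow A 16/23 = 69.6%, the guest checkout 330/549 = 60.1% → Flow A
Overall: Flow A 283/817 = 34.6%, the guest checkout 333/560 = 59.5% → the guest checkout
Flow A wins each traffic group but the guest checkout wins overall — the comparison reverses. Flow A's sessions skew toward email, which has a lower base rate.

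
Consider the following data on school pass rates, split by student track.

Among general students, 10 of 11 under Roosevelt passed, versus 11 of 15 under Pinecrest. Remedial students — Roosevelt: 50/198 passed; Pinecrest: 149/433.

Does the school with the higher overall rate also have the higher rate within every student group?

General: Roosevelt 10/11 = 90.9%, Pinecrest 11/15 = 73.3% → Roosevelt
Remedial: Roosevelt 50/198 = 25.3%, Pinecrest 149/433 = 34.4% → Pinecrest
Overall: Roosevelt 60/209 = 28.7%, Pinecrest 160/448 = 35.7% → Pinecrest
Neither sweeps: Roosevelt wins 1 of 2 groups, Pinecrest wins 1. Pinecrest wins overall but not every group — no Simpson reversal.

No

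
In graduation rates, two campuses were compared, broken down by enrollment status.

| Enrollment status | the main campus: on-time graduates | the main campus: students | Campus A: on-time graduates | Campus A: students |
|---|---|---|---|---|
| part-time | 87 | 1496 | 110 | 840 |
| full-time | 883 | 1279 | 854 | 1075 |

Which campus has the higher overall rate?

Part-time: the main campus 87/1496 = 5.8%, Campus A 110/840 = 13.1% → Campus A
Full-time: the main campus 883/1279 = 69.0%, Campus A 854/1075 = 79.4% → Campus A
Overall: the main campus 970/2775 = 35.0%, Campus A 964/1915 = 50.3% → Campus A

Campus A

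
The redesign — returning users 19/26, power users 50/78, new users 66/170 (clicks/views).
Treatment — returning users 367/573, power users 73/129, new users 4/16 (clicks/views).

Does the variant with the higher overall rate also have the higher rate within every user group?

Returning users: the redesign 19/26 = 73.1%, Treatment 367/573 = 64.0% → the redesign
Power users: the redesign 50/78 = 64.1%, Treatment 73/129 = 56.6% → the redesign
New users: the redesign 66/170 = 38.8%, Treatment 4/16 = 25.0% → the redesign
Overall: the redesign 135/274 = 49.3%, Treatment 444/718 = 61.8% → Treatment
The redesign wins each user group but Treatment wins overall — the comparison reverses. The redesign's views skew toward new users, which has a lower base rate.

No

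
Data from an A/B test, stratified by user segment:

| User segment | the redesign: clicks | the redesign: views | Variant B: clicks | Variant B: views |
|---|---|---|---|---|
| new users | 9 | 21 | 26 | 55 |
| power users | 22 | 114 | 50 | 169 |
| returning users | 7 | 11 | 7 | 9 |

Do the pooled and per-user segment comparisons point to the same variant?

New users: the redesign 9/21 = 42.9%, Variant B 26/55 = 47.3% → Variant B
Power users: the redesign 22/114 = 19.3%, Variant B 50/169 = 29.6% → Variant B
Returning users: the redesign 7/11 = 63.6%, Variant B 7/9 = 77.8% → Variant B
Overall: the redesign 38/146 = 26.0%, Variant B 83/233 = 35.6% → Variant B
Variant B wins overall and in every user group — no reversal.

Yes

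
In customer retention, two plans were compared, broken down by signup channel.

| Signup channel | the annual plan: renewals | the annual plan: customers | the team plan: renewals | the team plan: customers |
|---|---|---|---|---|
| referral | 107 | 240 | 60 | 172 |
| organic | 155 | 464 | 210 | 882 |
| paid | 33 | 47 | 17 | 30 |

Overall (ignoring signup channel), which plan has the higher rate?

the annual plan

Referral: the annual plan 107/240 = 44.6%, the team plan 60/172 = 34.9% → the annual plan
Organic: the annual plan 155/464 = 33.4%, the team plan 210/882 = 23.8% → the annual plan
Paid: the annual plan 33/47 = 70.2%, the team plan 17/30 = 56.7% → the annual plan
Overall: the annual plan 295/751 = 39.3%, the team plan 287/1084 = 26.5% → the annual plan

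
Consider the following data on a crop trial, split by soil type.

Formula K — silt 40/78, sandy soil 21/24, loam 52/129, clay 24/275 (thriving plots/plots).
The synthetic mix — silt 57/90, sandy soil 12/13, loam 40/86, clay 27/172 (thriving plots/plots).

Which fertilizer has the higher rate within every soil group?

Silt: Formula K 40/78 = 51.3%, the synthetic mix 57/90 = 63.3% → the synthetic mix
Sandy soil: Formula K 21/24 = 87.5%, the synthetic mix 12/13 = 92.3% → the synthetic mix
Loam: Formula K 52/129 = 40.3%, the synthetic mix 40/86 = 46.5% → the synthetic mix
Clay: Formula K 24/275 = 8.7%, the synthetic mix 27/172 = 15.7% → the synthetic mix
The synthetic mix has the higher rate in all 4 groups.

the synthetic mix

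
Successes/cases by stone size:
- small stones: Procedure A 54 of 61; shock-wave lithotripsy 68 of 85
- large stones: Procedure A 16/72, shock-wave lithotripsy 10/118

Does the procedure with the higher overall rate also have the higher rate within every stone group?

Yes

Small stones: Procedure A 54/61 = 88.5%, shock-wave lithotripsy 68/85 = 80.0% → Procedure A
Large stones: Procedure A 16/72 = 22.2%, shock-wave lithotripsy 10/118 = 8.5% → Procedure A
Overall: Procedure A 70/133 = 52.6%, shock-wave lithotripsy 78/203 = 38.4% → Procedure A
Procedure A wins overall and in every stone group — no reversal.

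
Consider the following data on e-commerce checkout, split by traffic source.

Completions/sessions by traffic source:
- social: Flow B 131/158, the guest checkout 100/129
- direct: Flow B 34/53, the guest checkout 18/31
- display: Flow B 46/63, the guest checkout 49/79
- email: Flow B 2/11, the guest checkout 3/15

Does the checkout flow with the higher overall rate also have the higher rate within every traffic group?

No

Social: Flow B 131/158 = 82.9%, the guest checkout 100/129 = 77.5% → Flow B
Direct: Flow B 34/53 = 64.2%, the guest checkout 18/31 = 58.1% → Flow B
Display: Flow B 46/63 = 73.0%, the guest checkout 49/79 = 62.0% → Flow B
Email: Flow B 2/11 = 18.2%, the guest checkout 3/15 = 20.0% → the guest checkout
Overall: Flow B 213/285 = 74.7%, the guest checkout 170/254 = 66.9% → Flow B
Neither sweeps: Flow B wins 3 of 4 groups, the guest checkout wins 1. Flow B wins overall but not every group — no Simpson reversal.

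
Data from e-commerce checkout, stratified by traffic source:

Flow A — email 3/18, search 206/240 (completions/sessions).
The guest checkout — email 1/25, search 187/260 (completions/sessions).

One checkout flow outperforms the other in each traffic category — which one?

Flow A

Email: Flow A 3/18 = 16.7%, the guest checkout 1/25 = 4.0% → Flow A
Search: Flow A 206/240 = 85.8%, the guest checkout 187/260 = 71.9% → Flow A
Flow A has the higher rate in both groups.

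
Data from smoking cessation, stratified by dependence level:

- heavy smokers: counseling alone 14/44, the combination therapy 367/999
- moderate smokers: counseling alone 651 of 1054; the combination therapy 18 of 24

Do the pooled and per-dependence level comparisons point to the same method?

Heavy smokers: counseling alone 14/44 = 31.8%, the combination therapy 367/999 = 36.7% → the combination therapy
Moderate smokers: counseling alone 651/1054 = 61.8%, the combination therapy 18/24 = 75.0% → the combination therapy
Overall: counseling alone 665/1098 = 60.6%, the combination therapy 385/1023 = 37.6% → counseling alone
The combination therapy wins each dependence group but counseling alone wins overall — the comparison reverses. The combination therapy's participants skew toward heavy smokers, which has a lower base rate.

No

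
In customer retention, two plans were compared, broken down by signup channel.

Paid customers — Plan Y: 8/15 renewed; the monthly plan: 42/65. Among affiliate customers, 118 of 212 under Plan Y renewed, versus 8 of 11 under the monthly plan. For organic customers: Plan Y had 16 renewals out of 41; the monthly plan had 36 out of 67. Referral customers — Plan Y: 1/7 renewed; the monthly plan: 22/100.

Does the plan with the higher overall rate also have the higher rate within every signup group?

No

Paid: Plan Y 8/15 = 53.3%, the monthly plan 42/65 = 64.6% → the monthly plan
Affiliate: Plan Y 118/212 = 55.7%, the monthly plan 8/11 = 72.7% → the monthly plan
Organic: Plan Y 16/41 = 39.0%, the monthly plan 36/67 = 53.7% → the monthly plan
Referral: Plan Y 1/7 = 14.3%, the monthly plan 22/100 = 22.0% → the monthly plan
Overall: Plan Y 143/275 = 52.0%, the monthly plan 108/243 = 44.4% → Plan Y
The monthly plan wins each signup group but Plan Y wins overall — the comparison reverses. The monthly plan's customers skew toward referral, which has a lower base rate.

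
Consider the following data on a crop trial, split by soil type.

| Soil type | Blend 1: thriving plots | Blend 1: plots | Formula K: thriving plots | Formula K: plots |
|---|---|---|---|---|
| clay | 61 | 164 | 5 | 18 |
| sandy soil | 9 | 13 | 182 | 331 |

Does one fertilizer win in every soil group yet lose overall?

Yes

Clay: Blend 1 61/164 = 37.2%, Formula K 5/18 = 27.8% → Blend 1
Sandy soil: Blend 1 9/13 = 69.2%, Formula K 182/331 = 55.0% → Blend 1
Overall: Blend 1 70/177 = 39.5%, Formula K 187/349 = 53.6% → Formula K
Blend 1 wins each soil group but Formula K wins overall — the comparison reverses. Blend 1's plots skew toward clay, which has a lower base rate.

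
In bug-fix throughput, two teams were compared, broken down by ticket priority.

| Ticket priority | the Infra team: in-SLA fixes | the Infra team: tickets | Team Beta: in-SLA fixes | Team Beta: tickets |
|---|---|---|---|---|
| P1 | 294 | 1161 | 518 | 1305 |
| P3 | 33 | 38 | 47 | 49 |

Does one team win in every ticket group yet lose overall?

P1: the Infra team 294/1161 = 25.3%, Team Beta 518/1305 = 39.7% → Team Beta
P3: the Infra team 33/38 = 86.8%, Team Beta 47/49 = 95.9% → Team Beta
Overall: the Infra team 327/1199 = 27.3%, Team Beta 565/1354 = 41.7% → Team Beta
Team Beta wins overall and in every ticket group — no reversal.

No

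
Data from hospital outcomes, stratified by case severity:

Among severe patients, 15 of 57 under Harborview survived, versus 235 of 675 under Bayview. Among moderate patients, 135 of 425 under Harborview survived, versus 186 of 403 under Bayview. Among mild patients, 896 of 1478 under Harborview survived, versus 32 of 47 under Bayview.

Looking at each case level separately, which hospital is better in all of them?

Severe: Harborview 15/57 = 26.3%, Bayview 235/675 = 34.8% → Bayview
Moderate: Harborview 135/425 = 31.8%, Bayview 186/403 = 46.2% → Bayview
Mild: Harborview 896/1478 = 60.6%, Bayview 32/47 = 68.1% → Bayview
Bayview has the higher rate in all 3 groups.

Bayview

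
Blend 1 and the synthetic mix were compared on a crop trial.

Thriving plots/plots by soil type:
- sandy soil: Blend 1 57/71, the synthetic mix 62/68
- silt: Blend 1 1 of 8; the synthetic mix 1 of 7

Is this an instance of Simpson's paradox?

Sandy soil: Blend 1 57/71 = 80.3%, the synthetic mix 62/68 = 91.2% → the synthetic mix
Silt: Blend 1 1/8 = 12.5%, the synthetic mix 1/7 = 14.3% → the synthetic mix
Overall: Blend 1 58/79 = 73.4%, the synthetic mix 63/75 = 84.0% → the synthetic mix
The synthetic mix wins overall and in every soil group — no reversal.

No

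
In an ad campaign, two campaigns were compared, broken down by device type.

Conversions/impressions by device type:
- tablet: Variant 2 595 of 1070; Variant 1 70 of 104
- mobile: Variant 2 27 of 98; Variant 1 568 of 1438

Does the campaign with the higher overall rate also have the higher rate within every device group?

No

Tablet: Variant 2 595/1070 = 55.6%, Variant 1 70/104 = 67.3% → Variant 1
Mobile: Variant 2 27/98 = 27.6%, Variant 1 568/1438 = 39.5% → Variant 1
Overall: Variant 2 622/1168 = 53.3%, Variant 1 638/1542 = 41.4% → Variant 2
Variant 1 wins each device group but Variant 2 wins overall — the comparison reverses. Variant 1's impressions skew toward mobile, which has a lower base rate.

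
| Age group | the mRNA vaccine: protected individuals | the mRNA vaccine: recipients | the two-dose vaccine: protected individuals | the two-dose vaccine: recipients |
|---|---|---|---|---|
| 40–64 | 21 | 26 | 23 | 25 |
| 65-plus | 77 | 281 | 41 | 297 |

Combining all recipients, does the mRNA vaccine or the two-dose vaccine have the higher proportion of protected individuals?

40–64: the mRNA vaccine 21/26 = 80.8%, the two-dose vaccine 23/25 = 92.0% → the two-dose vaccine
65-plus: the mRNA vaccine 77/281 = 27.4%, the two-dose vaccine 41/297 = 13.8% → the mRNA vaccine
Overall: the mRNA vaccine 98/307 = 31.9%, the two-dose vaccine 64/322 = 19.9% → the mRNA vaccine
(Neither sweeps every age group, but the mRNA vaccine has the higher pooled rate.)

the mRNA vaccine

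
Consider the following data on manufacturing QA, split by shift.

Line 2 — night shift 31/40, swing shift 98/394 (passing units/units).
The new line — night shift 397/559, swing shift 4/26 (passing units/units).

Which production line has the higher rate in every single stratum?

Line 2

Night shift: Line 2 31/40 = 77.5%, the new line 397/559 = 71.0% → Line 2
Swing shift: Line 2 98/394 = 24.9%, the new line 4/26 = 15.4% → Line 2
Line 2 has the higher rate in both groups.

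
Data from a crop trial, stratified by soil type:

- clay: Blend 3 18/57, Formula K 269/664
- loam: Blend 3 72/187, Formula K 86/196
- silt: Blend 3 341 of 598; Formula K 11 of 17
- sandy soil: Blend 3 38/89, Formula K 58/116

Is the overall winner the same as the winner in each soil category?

No

Clay: Blend 3 18/57 = 31.6%, Formula K 269/664 = 40.5% → Formula K
Loam: Blend 3 72/187 = 38.5%, Formula K 86/196 = 43.9% → Formula K
Silt: Blend 3 341/598 = 57.0%, Formula K 11/17 = 64.7% → Formula K
Sandy soil: Blend 3 38/89 = 42.7%, Formula K 58/116 = 50.0% → Formula K
Overall: Blend 3 469/931 = 50.4%, Formula K 424/993 = 42.7% → Blend 3
Formula K wins each soil group but Blend 3 wins overall — the comparison reverses. Formula K's plots skew toward clay, which has a lower base rate.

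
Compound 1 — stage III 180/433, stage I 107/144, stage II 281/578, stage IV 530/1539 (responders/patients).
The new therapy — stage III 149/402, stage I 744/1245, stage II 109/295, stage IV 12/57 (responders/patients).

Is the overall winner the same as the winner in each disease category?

No

Stage III: Compound 1 180/433 = 41.6%, the new therapy 149/402 = 37.1% → Compound 1
Stage I: Compound 1 107/144 = 74.3%, the new therapy 744/1245 = 59.8% → Compound 1
Stage II: Compound 1 281/578 = 48.6%, the new therapy 109/295 = 36.9% → Compound 1
Stage IV: Compound 1 530/1539 = 34.4%, the new therapy 12/57 = 21.1% → Compound 1
Overall: Compound 1 1098/2694 = 40.8%, the new therapy 1014/1999 = 50.7% → the new therapy
Compound 1 wins each disease group but the new therapy wins overall — the comparison reverses. Compound 1's patients skew toward stage IV, which has a lower base rate.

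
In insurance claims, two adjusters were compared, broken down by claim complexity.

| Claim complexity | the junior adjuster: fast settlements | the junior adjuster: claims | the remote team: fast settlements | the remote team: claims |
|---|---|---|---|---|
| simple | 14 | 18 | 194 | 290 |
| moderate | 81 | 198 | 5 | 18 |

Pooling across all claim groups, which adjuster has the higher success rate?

Simple: the junior adjuster 14/18 = 77.8%, the remote team 194/290 = 66.9% → the junior adjuster
Moderate: the junior adjuster 81/198 = 40.9%, the remote team 5/18 = 27.8% → the junior adjuster
Overall: the junior adjuster 95/216 = 44.0%, the remote team 199/308 = 64.6% → the remote team
(The junior adjuster wins every claim group but the remote team wins overall — the junior adjuster's claims skew toward the low-rate moderate group.)

the remote team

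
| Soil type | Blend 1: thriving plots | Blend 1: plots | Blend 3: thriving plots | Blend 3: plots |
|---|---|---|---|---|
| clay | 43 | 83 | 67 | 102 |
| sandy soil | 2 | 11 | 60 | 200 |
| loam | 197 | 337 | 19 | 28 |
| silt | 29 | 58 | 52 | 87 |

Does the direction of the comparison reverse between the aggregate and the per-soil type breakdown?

Clay: Blend 1 43/83 = 51.8%, Blend 3 67/102 = 65.7% → Blend 3
Sandy soil: Blend 1 2/11 = 18.2%, Blend 3 60/200 = 30.0% → Blend 3
Loam: Blend 1 197/337 = 58.5%, Blend 3 19/28 = 67.9% → Blend 3
Silt: Blend 1 29/58 = 50.0%, Blend 3 52/87 = 59.8% → Blend 3
Overall: Blend 1 271/489 = 55.4%, Blend 3 198/417 = 47.5% → Blend 1
Blend 3 wins each soil group but Blend 1 wins overall — the comparison reverses. Blend 3's plots skew toward sandy soil, which has a lower base rate.

Yes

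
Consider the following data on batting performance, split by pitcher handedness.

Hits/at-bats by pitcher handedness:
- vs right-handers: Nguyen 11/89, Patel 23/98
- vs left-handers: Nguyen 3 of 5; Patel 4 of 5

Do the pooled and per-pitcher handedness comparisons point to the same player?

Yes

Vs right-handers: Nguyen 11/89 = 12.4%, Patel 23/98 = 23.5% → Patel
Vs left-handers: Nguyen 3/5 = 60.0%, Patel 4/5 = 80.0% → Patel
Overall: Nguyen 14/94 = 14.9%, Patel 27/103 = 26.2% → Patel
Patel wins overall and in every pitcher group — no reversal.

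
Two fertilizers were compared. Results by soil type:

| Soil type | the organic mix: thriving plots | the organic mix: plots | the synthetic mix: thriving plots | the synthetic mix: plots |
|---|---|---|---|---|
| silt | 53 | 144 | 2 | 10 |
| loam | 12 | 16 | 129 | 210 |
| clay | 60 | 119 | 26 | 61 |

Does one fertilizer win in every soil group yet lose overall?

Silt: the organic mix 53/144 = 36.8%, the synthetic mix 2/10 = 20.0% → the organic mix
Loam: the organic mix 12/16 = 75.0%, the synthetic mix 129/210 = 61.4% → the organic mix
Clay: the organic mix 60/119 = 50.4%, the synthetic mix 26/61 = 42.6% → the organic mix
Overall: the organic mix 125/279 = 44.8%, the synthetic mix 157/281 = 55.9% → the synthetic mix
The organic mix wins each soil group but the synthetic mix wins overall — the comparison reverses. The organic mix's plots skew toward silt, which has a lower base rate.

Yes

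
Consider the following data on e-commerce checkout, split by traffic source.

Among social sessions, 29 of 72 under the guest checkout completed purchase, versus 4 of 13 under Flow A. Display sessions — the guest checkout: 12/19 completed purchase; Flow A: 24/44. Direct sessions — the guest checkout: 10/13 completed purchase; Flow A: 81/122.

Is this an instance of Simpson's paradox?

Yes

Social: the guest checkout 29/72 = 40.3%, Flow A 4/13 = 30.8% → the guest checkout
Display: the guest checkout 12/19 = 63.2%, Flow A 24/44 = 54.5% → the guest checkout
Direct: the guest checkout 10/13 = 76.9%, Flow A 81/122 = 66.4% → the guest checkout
Overall: the guest checkout 51/104 = 49.0%, Flow A 109/179 = 60.9% → Flow A
The guest checkout wins each traffic group but Flow A wins overall — the comparison reverses. The guest checkout's sessions skew toward social, which has a lower base rate.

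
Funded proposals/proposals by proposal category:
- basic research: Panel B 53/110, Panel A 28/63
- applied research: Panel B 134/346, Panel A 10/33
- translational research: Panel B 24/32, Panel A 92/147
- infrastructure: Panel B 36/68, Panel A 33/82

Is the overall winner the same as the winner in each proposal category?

Basic research: Panel B 53/110 = 48.2%, Panel A 28/63 = 44.4% → Panel B
Applied research: Panel B 134/346 = 38.7%, Panel A 10/33 = 30.3% → Panel B
Translational research: Panel B 24/32 = 75.0%, Panel A 92/147 = 62.6% → Panel B
Infrastructure: Panel B 36/68 = 52.9%, Panel A 33/82 = 40.2% → Panel B
Overall: Panel B 247/556 = 44.4%, Panel A 163/325 = 50.2% → Panel A
Panel B wins each proposal group but Panel A wins overall — the comparison reverses. Panel B's proposals skew toward applied research, which has a lower base rate.

No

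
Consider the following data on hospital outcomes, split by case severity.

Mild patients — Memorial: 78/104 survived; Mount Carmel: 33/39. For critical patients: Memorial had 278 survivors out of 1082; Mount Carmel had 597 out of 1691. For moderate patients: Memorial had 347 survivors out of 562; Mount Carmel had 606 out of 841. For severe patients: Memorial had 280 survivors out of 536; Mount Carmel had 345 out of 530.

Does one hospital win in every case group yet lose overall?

Mild: Memorial 78/104 = 75.0%, Mount Carmel 33/39 = 84.6% → Mount Carmel
Critical: Memorial 278/1082 = 25.7%, Mount Carmel 597/1691 = 35.3% → Mount Carmel
Moderate: Memorial 347/562 = 61.7%, Mount Carmel 606/841 = 72.1% → Mount Carmel
Severe: Memorial 280/536 = 52.2%, Mount Carmel 345/530 = 65.1% → Mount Carmel
Overall: Memorial 983/2284 = 43.0%, Mount Carmel 1581/3101 = 51.0% → Mount Carmel
Mount Carmel wins overall and in every case group — no reversal.

No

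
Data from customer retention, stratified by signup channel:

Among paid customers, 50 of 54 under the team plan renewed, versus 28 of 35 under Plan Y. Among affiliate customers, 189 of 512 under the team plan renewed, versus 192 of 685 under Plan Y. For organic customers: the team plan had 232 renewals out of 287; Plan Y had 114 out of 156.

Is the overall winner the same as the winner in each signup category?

Paid: the team plan 50/54 = 92.6%, Plan Y 28/35 = 80.0% → the team plan
Affiliate: the team plan 189/512 = 36.9%, Plan Y 192/685 = 28.0% → the team plan
Organic: the team plan 232/287 = 80.8%, Plan Y 114/156 = 73.1% → the team plan
Overall: the team plan 471/853 = 55.2%, Plan Y 334/876 = 38.1% → the team plan
The team plan wins overall and in every signup group — no reversal.

Yes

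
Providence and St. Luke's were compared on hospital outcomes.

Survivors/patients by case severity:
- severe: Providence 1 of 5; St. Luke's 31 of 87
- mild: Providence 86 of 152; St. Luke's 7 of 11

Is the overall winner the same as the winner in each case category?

Severe: Providence 1/5 = 20.0%, St. Luke's 31/87 = 35.6% → St. Luke's
Mild: Providence 86/152 = 56.6%, St. Luke's 7/11 = 63.6% → St. Luke's
Overall: Providence 87/157 = 55.4%, St. Luke's 38/98 = 38.8% → Providence
St. Luke's wins each case group but Providence wins overall — the comparison reverses. St. Luke's's patients skew toward severe, which has a lower base rate.

No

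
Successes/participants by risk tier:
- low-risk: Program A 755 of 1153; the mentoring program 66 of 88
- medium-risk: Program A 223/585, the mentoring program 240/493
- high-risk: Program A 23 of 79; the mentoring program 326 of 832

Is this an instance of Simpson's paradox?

Low-risk: Program A 755/1153 = 65.5%, the mentoring program 66/88 = 75.0% → the mentoring program
Medium-risk: Program A 223/585 = 38.1%, the mentoring program 240/493 = 48.7% → the mentoring program
High-risk: Program A 23/79 = 29.1%, the mentoring program 326/832 = 39.2% → the mentoring program
Overall: Program A 1001/1817 = 55.1%, the mentoring program 632/1413 = 44.7% → Program A
The mentoring program wins each risk group but Program A wins overall — the comparison reverses. The mentoring program's participants skew toward high-risk, which has a lower base rate.

Yes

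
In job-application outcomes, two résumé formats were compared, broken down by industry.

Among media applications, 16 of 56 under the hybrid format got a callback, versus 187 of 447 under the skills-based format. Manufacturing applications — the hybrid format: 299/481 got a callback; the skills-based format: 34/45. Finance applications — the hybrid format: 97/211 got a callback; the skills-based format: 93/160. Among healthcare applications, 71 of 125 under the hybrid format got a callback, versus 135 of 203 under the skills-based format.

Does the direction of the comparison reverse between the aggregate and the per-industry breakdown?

Media: the hybrid format 16/56 = 28.6%, the skills-based format 187/447 = 41.8% → the skills-based format
Manufacturing: the hybrid format 299/481 = 62.2%, the skills-based format 34/45 = 75.6% → the skills-based format
Finance: the hybrid format 97/211 = 46.0%, the skills-based format 93/160 = 58.1% → the skills-based format
Healthcare: the hybrid format 71/125 = 56.8%, the skills-based format 135/203 = 66.5% → the skills-based format
Overall: the hybrid format 483/873 = 55.3%, the skills-based format 449/855 = 52.5% → the hybrid format
The skills-based format wins each industry group but the hybrid format wins overall — the comparison reverses. The skills-based format's applications skew toward media, which has a lower base rate.

Yes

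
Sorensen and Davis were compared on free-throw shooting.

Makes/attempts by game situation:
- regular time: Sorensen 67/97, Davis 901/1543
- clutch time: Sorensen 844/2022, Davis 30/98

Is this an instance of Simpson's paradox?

Regular time: Sorensen 67/97 = 69.1%, Davis 901/1543 = 58.4% → Sorensen
Clutch time: Sorensen 844/2022 = 41.7%, Davis 30/98 = 30.6% → Sorensen
Overall: Sorensen 911/2119 = 43.0%, Davis 931/1641 = 56.7% → Davis
Sorensen wins each game group but Davis wins overall — the comparison reverses. Sorensen's attempts skew toward clutch time, which has a lower base rate.

Yes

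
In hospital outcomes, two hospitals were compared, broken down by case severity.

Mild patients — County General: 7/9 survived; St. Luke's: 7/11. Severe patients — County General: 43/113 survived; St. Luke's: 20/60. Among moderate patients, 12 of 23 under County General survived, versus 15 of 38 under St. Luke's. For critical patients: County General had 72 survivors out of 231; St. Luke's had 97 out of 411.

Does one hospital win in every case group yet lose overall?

Mild: County General 7/9 = 77.8%, St. Luke's 7/11 = 63.6% → County General
Severe: County General 43/113 = 38.1%, St. Luke's 20/60 = 33.3% → County General
Moderate: County General 12/23 = 52.2%, St. Luke's 15/38 = 39.5% → County General
Critical: County General 72/231 = 31.2%, St. Luke's 97/411 = 23.6% → County General
Overall: County General 134/376 = 35.6%, St. Luke's 139/520 = 26.7% → County General
County General wins overall and in every case group — no reversal.

No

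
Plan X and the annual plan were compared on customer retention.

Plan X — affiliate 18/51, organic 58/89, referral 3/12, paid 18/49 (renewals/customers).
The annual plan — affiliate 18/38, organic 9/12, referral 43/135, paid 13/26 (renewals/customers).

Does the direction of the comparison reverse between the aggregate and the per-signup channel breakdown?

Affiliate: Plan X 18/51 = 35.3%, the annual plan 18/38 = 47.4% → the annual plan
Organic: Plan X 58/89 = 65.2%, the annual plan 9/12 = 75.0% → the annual plan
Referral: Plan X 3/12 = 25.0%, the annual plan 43/135 = 31.9% → the annual plan
Paid: Plan X 18/49 = 36.7%, the annual plan 13/26 = 50.0% → the annual plan
Overall: Plan X 97/201 = 48.3%, the annual plan 83/211 = 39.3% → Plan X
The annual plan wins each signup group but Plan X wins overall — the comparison reverses. The annual plan's customers skew toward referral, which has a lower base rate.

Yes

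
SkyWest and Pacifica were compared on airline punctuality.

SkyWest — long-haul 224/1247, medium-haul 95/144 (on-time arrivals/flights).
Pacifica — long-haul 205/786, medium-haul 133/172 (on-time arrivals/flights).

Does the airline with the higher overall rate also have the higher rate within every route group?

Yes

Long-haul: SkyWest 224/1247 = 18.0%, Pacifica 205/786 = 26.1% → Pacifica
Medium-haul: SkyWest 95/144 = 66.0%, Pacifica 133/172 = 77.3% → Pacifica
Overall: SkyWest 319/1391 = 22.9%, Pacifica 338/958 = 35.3% → Pacifica
Pacifica wins overall and in every route group — no reversal.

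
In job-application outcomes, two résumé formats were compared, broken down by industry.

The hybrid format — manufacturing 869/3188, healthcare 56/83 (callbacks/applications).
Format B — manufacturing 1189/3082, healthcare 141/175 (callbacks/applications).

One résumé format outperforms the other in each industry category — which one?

Manufacturing: the hybrid format 869/3188 = 27.3%, Format B 1189/3082 = 38.6% → Format B
Healthcare: the hybrid format 56/83 = 67.5%, Format B 141/175 = 80.6% → Format B
Format B has the higher rate in both groups.

Format B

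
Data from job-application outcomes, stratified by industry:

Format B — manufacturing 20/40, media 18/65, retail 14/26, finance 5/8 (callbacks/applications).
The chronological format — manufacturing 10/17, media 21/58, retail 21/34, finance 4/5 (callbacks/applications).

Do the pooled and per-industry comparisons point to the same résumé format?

Manufacturing: Format B 20/40 = 50.0%, the chronological format 10/17 = 58.8% → the chronological format
Media: Format B 18/65 = 27.7%, the chronological format 21/58 = 36.2% → the chronological format
Retail: Format B 14/26 = 53.8%, the chronological format 21/34 = 61.8% → the chronological format
Finance: Format B 5/8 = 62.5%, the chronological format 4/5 = 80.0% → the chronological format
Overall: Format B 57/139 = 41.0%, the chronological format 56/114 = 49.1% → the chronological format
The chronological format wins overall and in every industry group — no reversal.

Yes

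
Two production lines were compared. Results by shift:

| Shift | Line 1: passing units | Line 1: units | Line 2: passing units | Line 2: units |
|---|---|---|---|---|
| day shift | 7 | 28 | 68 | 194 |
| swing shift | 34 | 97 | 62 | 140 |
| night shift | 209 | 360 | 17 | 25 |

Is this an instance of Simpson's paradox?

Day shift: Line 1 7/28 = 25.0%, Line 2 68/194 = 35.1% → Line 2
Swing shift: Line 1 34/97 = 35.1%, Line 2 62/140 = 44.3% → Line 2
Night shift: Line 1 209/360 = 58.1%, Line 2 17/25 = 68.0% → Line 2
Overall: Line 1 250/485 = 51.5%, Line 2 147/359 = 40.9% → Line 1
Line 2 wins each shift group but Line 1 wins overall — the comparison reverses. Line 2's units skew toward day shift, which has a lower base rate.

Yes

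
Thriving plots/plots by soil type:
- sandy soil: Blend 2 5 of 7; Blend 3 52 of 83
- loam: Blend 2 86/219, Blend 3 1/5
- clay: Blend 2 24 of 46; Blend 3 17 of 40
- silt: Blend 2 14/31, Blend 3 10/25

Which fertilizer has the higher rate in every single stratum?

Blend 2

Sandy soil: Blend 2 5/7 = 71.4%, Blend 3 52/83 = 62.7% → Blend 2
Loam: Blend 2 86/219 = 39.3%, Blend 3 1/5 = 20.0% → Blend 2
Clay: Blend 2 24/46 = 52.2%, Blend 3 17/40 = 42.5% → Blend 2
Silt: Blend 2 14/31 = 45.2%, Blend 3 10/25 = 40.0% → Blend 2
Blend 2 has the higher rate in all 4 groups.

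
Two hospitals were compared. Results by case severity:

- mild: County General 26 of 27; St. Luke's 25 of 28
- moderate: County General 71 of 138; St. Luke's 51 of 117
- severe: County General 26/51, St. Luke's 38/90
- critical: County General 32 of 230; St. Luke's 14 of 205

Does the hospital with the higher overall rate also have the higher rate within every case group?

Mild: County General 26/27 = 96.3%, St. Luke's 25/28 = 89.3% → County General
Moderate: County General 71/138 = 51.4%, St. Luke's 51/117 = 43.6% → County General
Severe: County General 26/51 = 51.0%, St. Luke's 38/90 = 42.2% → County General
Critical: County General 32/230 = 13.9%, St. Luke's 14/205 = 6.8% → County General
Overall: County General 155/446 = 34.8%, St. Luke's 128/440 = 29.1% → County General
County General wins overall and in every case group — no reversal.

Yes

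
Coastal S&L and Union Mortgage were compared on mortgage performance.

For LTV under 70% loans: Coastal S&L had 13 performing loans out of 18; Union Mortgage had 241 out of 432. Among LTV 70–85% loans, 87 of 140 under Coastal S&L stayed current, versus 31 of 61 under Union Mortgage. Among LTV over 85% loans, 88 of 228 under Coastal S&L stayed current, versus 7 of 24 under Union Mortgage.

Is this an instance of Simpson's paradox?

LTV under 70%: Coastal S&L 13/18 = 72.2%, Union Mortgage 241/432 = 55.8% → Coastal S&L
LTV 70–85%: Coastal S&L 87/140 = 62.1%, Union Mortgage 31/61 = 50.8% → Coastal S&L
LTV over 85%: Coastal S&L 88/228 = 38.6%, Union Mortgage 7/24 = 29.2% → Coastal S&L
Overall: Coastal S&L 188/386 = 48.7%, Union Mortgage 279/517 = 54.0% → Union Mortgage
Coastal S&L wins each loan-to-value group but Union Mortgage wins overall — the comparison reverses. Coastal S&L's loans skew toward LTV over 85%, which has a lower base rate.

Yes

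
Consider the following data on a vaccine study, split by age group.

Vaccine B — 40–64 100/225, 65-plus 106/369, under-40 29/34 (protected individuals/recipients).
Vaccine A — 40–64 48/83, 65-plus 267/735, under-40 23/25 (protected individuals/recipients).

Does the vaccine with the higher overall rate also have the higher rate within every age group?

40–64: Vaccine B 100/225 = 44.4%, Vaccine A 48/83 = 57.8% → Vaccine A
65-plus: Vaccine B 106/369 = 28.7%, Vaccine A 267/735 = 36.3% → Vaccine A
Under-40: Vaccine B 29/34 = 85.3%, Vaccine A 23/25 = 92.0% → Vaccine A
Overall: Vaccine B 235/628 = 37.4%, Vaccine A 338/843 = 40.1% → Vaccine A
Vaccine A wins overall and in every age group — no reversal.

Yes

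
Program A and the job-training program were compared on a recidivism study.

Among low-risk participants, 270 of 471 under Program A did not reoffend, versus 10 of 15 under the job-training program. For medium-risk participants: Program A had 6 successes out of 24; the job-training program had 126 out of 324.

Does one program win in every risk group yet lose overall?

Yes

Low-risk: Program A 270/471 = 57.3%, the job-training program 10/15 = 66.7% → the job-training program
Medium-risk: Program A 6/24 = 25.0%, the job-training program 126/324 = 38.9% → the job-training program
Overall: Program A 276/495 = 55.8%, the job-training program 136/339 = 40.1% → Program A
The job-training program wins each risk group but Program A wins overall — the comparison reverses. The job-training program's participants skew toward medium-risk, which has a lower base rate.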